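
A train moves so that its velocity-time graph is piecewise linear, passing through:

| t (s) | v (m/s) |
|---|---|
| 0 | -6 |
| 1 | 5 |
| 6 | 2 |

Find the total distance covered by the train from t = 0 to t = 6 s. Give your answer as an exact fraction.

223/11 m

Total distance travelled is ∫|v| dt — sum the magnitudes of each area piece.
0–1 s: v = 0 at t = 6/11 s; triangle areas 18/11 + 25/22 = 61/22 m
1–6 s: |½(5 + 2)(5)| = 17.5 m
Total distance = 223/11 m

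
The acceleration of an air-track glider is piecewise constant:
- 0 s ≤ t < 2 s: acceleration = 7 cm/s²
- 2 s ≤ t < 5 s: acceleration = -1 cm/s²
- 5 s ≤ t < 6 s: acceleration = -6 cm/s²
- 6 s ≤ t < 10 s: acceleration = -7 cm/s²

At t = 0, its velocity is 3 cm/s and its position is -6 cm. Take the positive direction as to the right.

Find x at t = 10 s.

On each constant-a segment, Δv = aΔt and Δx = v₀Δt + ½aΔt²; chain segment to segment.
0–2 s: v starts 3 cm/s; Δx = 3·2 + ½·7·2² = 20 cm; v ends 17 cm/s.
2–5 s: v starts 17 cm/s; Δx = 17·3 + ½·-1·3² = 46.5 cm; v ends 14 cm/s.
5–6 s: v starts 14 cm/s; Δx = 14·1 + ½·-6·1² = 11 cm; v ends 8 cm/s.
6–10 s: v starts 8 cm/s; Δx = 8·4 + ½·-7·4² = -24 cm; v ends -20 cm/s.
x(10) = -6 + Σ Δx = 47.5 cm.

47.5 cm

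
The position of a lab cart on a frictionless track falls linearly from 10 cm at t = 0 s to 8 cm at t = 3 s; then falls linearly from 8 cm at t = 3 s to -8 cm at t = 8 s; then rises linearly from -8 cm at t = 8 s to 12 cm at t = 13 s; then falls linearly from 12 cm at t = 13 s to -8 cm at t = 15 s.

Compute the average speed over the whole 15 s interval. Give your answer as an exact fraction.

58/15 cm/s

Average speed = (total path length)/(elapsed time); on a piecewise-linear x-t graph the path length is Σ|Δx|.
0–3 s: |Δx| = |8 − 10| = 2 cm
3–8 s: |Δx| = |-8 − 8| = 16 cm
8–13 s: |Δx| = |12 − -8| = 20 cm
13–15 s: |Δx| = |-8 − 12| = 20 cm
Total path = 58 cm; average speed = 58/15 = 58/15 cm/s.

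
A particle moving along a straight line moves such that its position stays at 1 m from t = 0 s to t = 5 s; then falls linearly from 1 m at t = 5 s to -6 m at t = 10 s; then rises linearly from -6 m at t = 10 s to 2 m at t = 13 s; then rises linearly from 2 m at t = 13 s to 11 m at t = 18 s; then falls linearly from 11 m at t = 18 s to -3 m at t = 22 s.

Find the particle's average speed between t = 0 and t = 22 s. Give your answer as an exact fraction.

19/11 m/s

Average speed = (total path length)/(elapsed time); on a piecewise-linear x-t graph the path length is Σ|Δx|.
0–5 s: |Δx| = |1 − 1| = 0 m
5–10 s: |Δx| = |-6 − 1| = 7 m
10–13 s: |Δx| = |2 − -6| = 8 m
13–18 s: |Δx| = |11 − 2| = 9 m
18–22 s: |Δx| = |-3 − 11| = 14 m
Total path = 38 m; average speed = 38/22 = 19/11 m/s.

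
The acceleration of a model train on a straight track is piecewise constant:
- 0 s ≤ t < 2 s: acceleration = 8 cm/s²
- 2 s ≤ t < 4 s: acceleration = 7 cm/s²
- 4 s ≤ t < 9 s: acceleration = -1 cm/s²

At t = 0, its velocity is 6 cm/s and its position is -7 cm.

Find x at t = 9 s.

On each constant-a segment, Δv = aΔt and Δx = v₀Δt + ½aΔt²; chain segment to segment.
0–2 s: v starts 6 cm/s; Δx = 6·2 + ½·8·2² = 28 cm; v ends 22 cm/s.
2–4 s: v starts 22 cm/s; Δx = 22·2 + ½·7·2² = 58 cm; v ends 36 cm/s.
4–9 s: v starts 36 cm/s; Δx = 36·5 + ½·-1·5² = 167.5 cm; v ends 31 cm/s.
x(9) = -7 + Σ Δx = 246.5 cm.

246.5 cm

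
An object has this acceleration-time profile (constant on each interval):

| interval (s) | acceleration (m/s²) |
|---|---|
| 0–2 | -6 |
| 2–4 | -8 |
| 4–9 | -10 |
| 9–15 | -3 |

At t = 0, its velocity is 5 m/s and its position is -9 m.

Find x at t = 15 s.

On each constant-a segment, Δv = aΔt and Δx = v₀Δt + ½aΔt²; chain segment to segment.
0–2 s: v starts 5 m/s; Δx = 5·2 + ½·-6·2² = -2 m; v ends -7 m/s.
2–4 s: v starts -7 m/s; Δx = -7·2 + ½·-8·2² = -30 m; v ends -23 m/s.
4–9 s: v starts -23 m/s; Δx = -23·5 + ½·-10·5² = -240 m; v ends -73 m/s.
9–15 s: v starts -73 m/s; Δx = -73·6 + ½·-3·6² = -492 m; v ends -91 m/s.
x(15) = -9 + Σ Δx = -773 m.

-773 m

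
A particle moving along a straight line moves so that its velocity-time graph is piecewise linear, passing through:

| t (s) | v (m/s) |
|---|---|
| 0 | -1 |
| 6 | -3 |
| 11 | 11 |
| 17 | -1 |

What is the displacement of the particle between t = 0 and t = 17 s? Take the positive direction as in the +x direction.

38 m

Net displacement equals the area under the velocity-time graph (areas below the axis count negative).
0–6 s: ½(-1 + -3)(6) = -12 m
6–11 s: ½(-3 + 11)(5) = 20 m
11–17 s: ½(11 + -1)(6) = 30 m
Net displacement = 38 m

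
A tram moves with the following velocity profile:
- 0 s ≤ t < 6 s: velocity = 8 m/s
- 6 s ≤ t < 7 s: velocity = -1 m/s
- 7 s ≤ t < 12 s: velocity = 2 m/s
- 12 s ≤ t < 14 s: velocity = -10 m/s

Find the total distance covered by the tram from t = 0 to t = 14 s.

Total distance travelled is ∫|v| dt — sum the magnitudes of each area piece.
0–6 s: |8| × 6 = 48 m
6–7 s: |-1| × 1 = 1 m
7–12 s: |2| × 5 = 10 m
12–14 s: |-10| × 2 = 20 m
Total distance = 79 m

79 m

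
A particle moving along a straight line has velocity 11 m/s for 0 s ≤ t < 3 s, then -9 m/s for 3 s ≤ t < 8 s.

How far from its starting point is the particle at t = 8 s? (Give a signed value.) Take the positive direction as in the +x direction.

-12 m

Net displacement equals the area under the velocity-time graph (areas below the axis count negative).
0–3 s: 11 × 3 = 33 m
3–8 s: -9 × 5 = -45 m
Net displacement = -12 m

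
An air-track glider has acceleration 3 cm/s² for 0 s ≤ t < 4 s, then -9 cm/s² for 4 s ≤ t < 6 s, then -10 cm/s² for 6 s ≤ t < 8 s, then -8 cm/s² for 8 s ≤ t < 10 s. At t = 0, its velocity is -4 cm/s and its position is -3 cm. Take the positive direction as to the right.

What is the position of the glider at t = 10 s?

On each constant-a segment, Δv = aΔt and Δx = v₀Δt + ½aΔt²; chain segment to segment.
0–4 s: v starts -4 cm/s; Δx = -4·4 + ½·3·4² = 8 cm; v ends 8 cm/s.
4–6 s: v starts 8 cm/s; Δx = 8·2 + ½·-9·2² = -2 cm; v ends -10 cm/s.
6–8 s: v starts -10 cm/s; Δx = -10·2 + ½·-10·2² = -40 cm; v ends -30 cm/s.
8–10 s: v starts -30 cm/s; Δx = -30·2 + ½·-8·2² = -76 cm; v ends -46 cm/s.
x(10) = -3 + Σ Δx = -113 cm.

-113 cm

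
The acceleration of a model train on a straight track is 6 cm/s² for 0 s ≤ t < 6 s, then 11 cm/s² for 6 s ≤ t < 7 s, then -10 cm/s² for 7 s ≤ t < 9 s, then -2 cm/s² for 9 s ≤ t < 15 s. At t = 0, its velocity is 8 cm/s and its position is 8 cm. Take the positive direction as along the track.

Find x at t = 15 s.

On each constant-a segment, Δv = aΔt and Δx = v₀Δt + ½aΔt²; chain segment to segment.
0–6 s: v starts 8 cm/s; Δx = 8·6 + ½·6·6² = 156 cm; v ends 44 cm/s.
6–7 s: v starts 44 cm/s; Δx = 44·1 + ½·11·1² = 49.5 cm; v ends 55 cm/s.
7–9 s: v starts 55 cm/s; Δx = 55·2 + ½·-10·2² = 90 cm; v ends 35 cm/s.
9–15 s: v starts 35 cm/s; Δx = 35·6 + ½·-2·6² = 174 cm; v ends 23 cm/s.
x(15) = 8 + Σ Δx = 477.5 cm.

477.5 cm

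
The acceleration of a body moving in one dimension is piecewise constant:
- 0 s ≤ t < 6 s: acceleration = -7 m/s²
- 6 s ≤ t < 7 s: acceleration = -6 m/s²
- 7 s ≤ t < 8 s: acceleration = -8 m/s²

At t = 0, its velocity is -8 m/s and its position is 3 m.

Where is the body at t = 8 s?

On each constant-a segment, Δv = aΔt and Δx = v₀Δt + ½aΔt²; chain segment to segment.
0–6 s: v starts -8 m/s; Δx = -8·6 + ½·-7·6² = -174 m; v ends -50 m/s.
6–7 s: v starts -50 m/s; Δx = -50·1 + ½·-6·1² = -53 m; v ends -56 m/s.
7–8 s: v starts -56 m/s; Δx = -56·1 + ½·-8·1² = -60 m; v ends -64 m/s.
x(8) = 3 + Σ Δx = -284 m.

-284 m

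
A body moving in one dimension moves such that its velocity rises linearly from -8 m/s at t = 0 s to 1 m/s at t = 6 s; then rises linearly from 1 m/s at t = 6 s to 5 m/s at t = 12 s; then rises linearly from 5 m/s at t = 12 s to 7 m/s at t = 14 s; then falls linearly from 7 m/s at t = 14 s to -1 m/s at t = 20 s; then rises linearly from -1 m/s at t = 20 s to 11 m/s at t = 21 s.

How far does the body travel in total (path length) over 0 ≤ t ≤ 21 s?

Total distance travelled is ∫|v| dt — sum the magnitudes of each area piece.
0–6 s: v = 0 at t = 16/3 s; triangle areas 64/3 + 1/3 = 65/3 m
6–12 s: |½(1 + 5)(6)| = 18 m
12–14 s: |½(5 + 7)(2)| = 12 m
14–20 s: v = 0 at t = 19.25 s; triangle areas 18.375 + 0.375 = 18.75 m
20–21 s: v = 0 at t = 241/12 s; triangle areas 1/24 + 121/24 = 61/12 m
Total distance = 75.5 m

75.5 m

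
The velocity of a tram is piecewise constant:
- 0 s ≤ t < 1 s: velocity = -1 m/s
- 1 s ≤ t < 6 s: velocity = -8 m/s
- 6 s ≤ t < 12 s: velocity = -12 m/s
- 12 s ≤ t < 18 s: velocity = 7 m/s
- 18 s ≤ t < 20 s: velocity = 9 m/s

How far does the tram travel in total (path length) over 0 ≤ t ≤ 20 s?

173 m

Total distance travelled is ∫|v| dt — sum the magnitudes of each area piece.
0–1 s: |-1| × 1 = 1 m
1–6 s: |-8| × 5 = 40 m
6–12 s: |-12| × 6 = 72 m
12–18 s: |7| × 6 = 42 m
18–20 s: |9| × 2 = 18 m
Total distance = 173 m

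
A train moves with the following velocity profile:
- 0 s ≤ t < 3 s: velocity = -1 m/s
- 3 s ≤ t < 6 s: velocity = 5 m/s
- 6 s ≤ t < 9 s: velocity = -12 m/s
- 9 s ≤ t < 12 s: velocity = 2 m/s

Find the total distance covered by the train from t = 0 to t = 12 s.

60 m

Distance (not displacement) is the total path length: add the absolute areas under v-t.
0–3 s: |-1| × 3 = 3 m
3–6 s: |5| × 3 = 15 m
6–9 s: |-12| × 3 = 36 m
9–12 s: |2| × 3 = 6 m
Total distance = 60 m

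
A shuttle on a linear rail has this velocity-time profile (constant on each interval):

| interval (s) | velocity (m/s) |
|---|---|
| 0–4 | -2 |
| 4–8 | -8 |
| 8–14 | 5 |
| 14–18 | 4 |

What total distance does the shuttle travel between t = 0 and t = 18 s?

86 m

Distance (not displacement) is the total path length: add the absolute areas under v-t.
0–4 s: |-2| × 4 = 8 m
4–8 s: |-8| × 4 = 32 m
8–14 s: |5| × 6 = 30 m
14–18 s: |4| × 4 = 16 m
Total distance = 86 m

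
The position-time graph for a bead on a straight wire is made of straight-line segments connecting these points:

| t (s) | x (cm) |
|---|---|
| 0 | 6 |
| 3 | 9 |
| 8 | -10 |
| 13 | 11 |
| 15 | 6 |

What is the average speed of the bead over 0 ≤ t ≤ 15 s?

Average speed = (total path length)/(elapsed time); on a piecewise-linear x-t graph the path length is Σ|Δx|.
0–3 s: |Δx| = |9 − 6| = 3 cm
3–8 s: |Δx| = |-10 − 9| = 19 cm
8–13 s: |Δx| = |11 − -10| = 21 cm
13–15 s: |Δx| = |6 − 11| = 5 cm
Total path = 48 cm; average speed = 48/15 = 3.2 cm/s.

3.2 cm/s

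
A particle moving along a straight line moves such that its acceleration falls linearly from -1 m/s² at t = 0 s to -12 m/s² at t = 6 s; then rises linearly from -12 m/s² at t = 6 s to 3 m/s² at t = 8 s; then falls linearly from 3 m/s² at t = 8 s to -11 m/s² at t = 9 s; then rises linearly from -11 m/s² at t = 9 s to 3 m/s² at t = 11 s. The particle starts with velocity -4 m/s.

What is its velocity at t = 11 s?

-64 m/s

Δv equals the area under the a-t graph; then v = v₀ + Δv.
0–6 s: ½(-1 + -12)(6) = -39 m/s
6–8 s: ½(-12 + 3)(2) = -9 m/s
8–9 s: ½(3 + -11)(1) = -4 m/s
9–11 s: ½(-11 + 3)(2) = -8 m/s
Δv = -60 m/s, so v(11) = -4 + (-60) = -64 m/s.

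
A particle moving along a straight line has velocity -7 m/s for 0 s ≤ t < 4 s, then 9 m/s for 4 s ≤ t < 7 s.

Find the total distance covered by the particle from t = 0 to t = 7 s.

Total distance travelled is ∫|v| dt — sum the magnitudes of each area piece.
0–4 s: |-7| × 4 = 28 m
4–7 s: |9| × 3 = 27 m
Total distance = 55 m

55 m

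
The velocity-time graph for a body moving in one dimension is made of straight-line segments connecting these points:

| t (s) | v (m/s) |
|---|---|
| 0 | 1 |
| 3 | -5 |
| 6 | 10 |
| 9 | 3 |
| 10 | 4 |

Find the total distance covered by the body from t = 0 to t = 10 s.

Distance (not displacement) is the total path length: add the absolute areas under v-t.
0–3 s: v = 0 at t = 0.5 s; triangle areas 0.25 + 6.25 = 6.5 m
3–6 s: v = 0 at t = 4 s; triangle areas 2.5 + 10 = 12.5 m
6–9 s: |½(10 + 3)(3)| = 19.5 m
9–10 s: |½(3 + 4)(1)| = 3.5 m
Total distance = 42 m

42 m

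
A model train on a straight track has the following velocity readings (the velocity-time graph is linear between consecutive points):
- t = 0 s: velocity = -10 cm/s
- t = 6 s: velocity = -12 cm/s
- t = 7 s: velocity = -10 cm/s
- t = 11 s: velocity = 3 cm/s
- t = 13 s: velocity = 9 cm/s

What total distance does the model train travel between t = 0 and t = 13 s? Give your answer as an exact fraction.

1375/13 cm

Distance (not displacement) is the total path length: add the absolute areas under v-t.
0–6 s: |½(-10 + -12)(6)| = 66 cm
6–7 s: |½(-12 + -10)(1)| = 11 cm
7–11 s: v = 0 at t = 131/13 s; triangle areas 200/13 + 18/13 = 218/13 cm
11–13 s: |½(3 + 9)(2)| = 12 cm
Total distance = 1375/13 cm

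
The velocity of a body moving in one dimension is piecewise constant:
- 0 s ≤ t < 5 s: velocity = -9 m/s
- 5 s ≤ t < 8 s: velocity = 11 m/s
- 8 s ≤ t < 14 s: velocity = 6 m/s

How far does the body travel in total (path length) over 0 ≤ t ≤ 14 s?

114 m

Total distance travelled is ∫|v| dt — sum the magnitudes of each area piece.
0–5 s: |-9| × 5 = 45 m
5–8 s: |11| × 3 = 33 m
8–14 s: |6| × 6 = 36 m
Total distance = 114 m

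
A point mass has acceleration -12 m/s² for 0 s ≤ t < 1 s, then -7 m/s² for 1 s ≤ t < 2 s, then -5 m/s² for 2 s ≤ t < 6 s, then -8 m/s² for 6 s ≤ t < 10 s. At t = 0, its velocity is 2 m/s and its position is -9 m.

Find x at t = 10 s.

-346.5 m

On each constant-a segment, Δv = aΔt and Δx = v₀Δt + ½aΔt²; chain segment to segment.
0–1 s: v starts 2 m/s; Δx = 2·1 + ½·-12·1² = -4 m; v ends -10 m/s.
1–2 s: v starts -10 m/s; Δx = -10·1 + ½·-7·1² = -13.5 m; v ends -17 m/s.
2–6 s: v starts -17 m/s; Δx = -17·4 + ½·-5·4² = -108 m; v ends -37 m/s.
6–10 s: v starts -37 m/s; Δx = -37·4 + ½·-8·4² = -212 m; v ends -69 m/s.
x(10) = -9 + Σ Δx = -346.5 m.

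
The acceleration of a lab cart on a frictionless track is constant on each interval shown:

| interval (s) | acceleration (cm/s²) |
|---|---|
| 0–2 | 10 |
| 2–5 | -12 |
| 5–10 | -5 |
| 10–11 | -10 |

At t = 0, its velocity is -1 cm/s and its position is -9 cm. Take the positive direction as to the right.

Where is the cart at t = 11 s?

On each constant-a segment, Δv = aΔt and Δx = v₀Δt + ½aΔt²; chain segment to segment.
0–2 s: v starts -1 cm/s; Δx = -1·2 + ½·10·2² = 18 cm; v ends 19 cm/s.
2–5 s: v starts 19 cm/s; Δx = 19·3 + ½·-12·3² = 3 cm; v ends -17 cm/s.
5–10 s: v starts -17 cm/s; Δx = -17·5 + ½·-5·5² = -147.5 cm; v ends -42 cm/s.
10–11 s: v starts -42 cm/s; Δx = -42·1 + ½·-10·1² = -47 cm; v ends -52 cm/s.
x(11) = -9 + Σ Δx = -182.5 cm.

-182.5 cm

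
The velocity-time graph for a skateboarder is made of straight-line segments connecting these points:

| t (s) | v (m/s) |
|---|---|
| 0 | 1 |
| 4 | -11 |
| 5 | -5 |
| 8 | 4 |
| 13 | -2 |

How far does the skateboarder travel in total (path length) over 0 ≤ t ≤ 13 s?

43.5 m

Total distance travelled is ∫|v| dt — sum the magnitudes of each area piece.
0–4 s: v = 0 at t = 1/3 s; triangle areas 1/6 + 121/6 = 61/3 m
4–5 s: |½(-11 + -5)(1)| = 8 m
5–8 s: v = 0 at t = 20/3 s; triangle areas 25/6 + 8/3 = 41/6 m
8–13 s: v = 0 at t = 34/3 s; triangle areas 20/3 + 5/3 = 25/3 m
Total distance = 43.5 m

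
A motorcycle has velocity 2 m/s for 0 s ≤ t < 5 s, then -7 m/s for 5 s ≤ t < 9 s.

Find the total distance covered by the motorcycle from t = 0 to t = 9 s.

Distance (not displacement) is the total path length: add the absolute areas under v-t.
0–5 s: |2| × 5 = 10 m
5–9 s: |-7| × 4 = 28 m
Total distance = 38 m

38 m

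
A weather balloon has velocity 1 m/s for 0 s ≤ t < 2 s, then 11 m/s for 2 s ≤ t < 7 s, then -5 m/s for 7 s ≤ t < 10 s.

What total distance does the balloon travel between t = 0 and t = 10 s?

Total distance travelled is ∫|v| dt — sum the magnitudes of each area piece.
0–2 s: |1| × 2 = 2 m
2–7 s: |11| × 5 = 55 m
7–10 s: |-5| × 3 = 15 m
Total distance = 72 m

72 m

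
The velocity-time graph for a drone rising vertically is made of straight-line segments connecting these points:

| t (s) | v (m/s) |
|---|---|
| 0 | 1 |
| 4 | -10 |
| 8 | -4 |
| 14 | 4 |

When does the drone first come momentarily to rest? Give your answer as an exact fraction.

v changes sign on 0–4 s (from 1 to -10); the graph is linear there, so v = 0 at t = 0 + (-1)·(4 − 0)/(-10 − 1) = 4/11 s.

t = 4/11 s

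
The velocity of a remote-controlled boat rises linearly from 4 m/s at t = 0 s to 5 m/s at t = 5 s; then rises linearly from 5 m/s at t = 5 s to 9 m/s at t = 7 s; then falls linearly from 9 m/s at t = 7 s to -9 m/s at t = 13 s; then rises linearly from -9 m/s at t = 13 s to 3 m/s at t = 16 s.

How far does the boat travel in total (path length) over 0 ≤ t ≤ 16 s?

Total distance travelled is ∫|v| dt — sum the magnitudes of each area piece.
0–5 s: |½(4 + 5)(5)| = 22.5 m
5–7 s: |½(5 + 9)(2)| = 14 m
7–13 s: v = 0 at t = 10 s; triangle areas 13.5 + 13.5 = 27 m
13–16 s: v = 0 at t = 15.25 s; triangle areas 10.125 + 1.125 = 11.25 m
Total distance = 74.75 m

74.75 m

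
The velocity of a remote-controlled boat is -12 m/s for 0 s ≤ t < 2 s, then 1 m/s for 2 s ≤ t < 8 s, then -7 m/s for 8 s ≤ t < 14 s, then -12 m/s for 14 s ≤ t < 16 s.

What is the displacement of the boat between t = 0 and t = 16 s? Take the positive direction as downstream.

-84 m

Displacement is the signed area under the v-t curve.
0–2 s: -12 × 2 = -24 m
2–8 s: 1 × 6 = 6 m
8–14 s: -7 × 6 = -42 m
14–16 s: -12 × 2 = -24 m
Net displacement = -84 m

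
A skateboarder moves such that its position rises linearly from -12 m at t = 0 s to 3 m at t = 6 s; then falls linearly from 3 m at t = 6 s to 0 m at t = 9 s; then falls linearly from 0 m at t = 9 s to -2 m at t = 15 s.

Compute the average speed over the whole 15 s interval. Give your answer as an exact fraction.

Average speed = (total path length)/(elapsed time); on a piecewise-linear x-t graph the path length is Σ|Δx|.
0–6 s: |Δx| = |3 − -12| = 15 m
6–9 s: |Δx| = |0 − 3| = 3 m
9–15 s: |Δx| = |-2 − 0| = 2 m
Total path = 20 m; average speed = 20/15 = 4/3 m/s.

4/3 m/s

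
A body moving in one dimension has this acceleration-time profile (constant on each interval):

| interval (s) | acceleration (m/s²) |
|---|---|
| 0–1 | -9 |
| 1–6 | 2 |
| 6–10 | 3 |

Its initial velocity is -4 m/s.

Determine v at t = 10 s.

9 m/s

Δv equals the area under the a-t graph; then v = v₀ + Δv.
0–1 s: -9 × 1 = -9 m/s
1–6 s: 2 × 5 = 10 m/s
6–10 s: 3 × 4 = 12 m/s
Δv = 13 m/s, so v(10) = -4 + (13) = 9 m/s.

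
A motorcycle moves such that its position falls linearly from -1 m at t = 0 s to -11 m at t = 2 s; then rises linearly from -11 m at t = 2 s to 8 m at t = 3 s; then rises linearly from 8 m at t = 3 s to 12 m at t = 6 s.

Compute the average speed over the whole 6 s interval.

5.5 m/s

Average speed = (total path length)/(elapsed time); on a piecewise-linear x-t graph the path length is Σ|Δx|.
0–2 s: |Δx| = |-11 − -1| = 10 m
2–3 s: |Δx| = |8 − -11| = 19 m
3–6 s: |Δx| = |12 − 8| = 4 m
Total path = 33 m; average speed = 33/6 = 5.5 m/s.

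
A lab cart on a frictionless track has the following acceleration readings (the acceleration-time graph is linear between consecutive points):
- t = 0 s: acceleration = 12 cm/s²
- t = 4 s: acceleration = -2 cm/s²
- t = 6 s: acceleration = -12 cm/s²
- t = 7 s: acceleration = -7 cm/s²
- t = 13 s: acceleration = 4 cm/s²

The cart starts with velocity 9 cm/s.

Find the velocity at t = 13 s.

Δv equals the area under the a-t graph; then v = v₀ + Δv.
0–4 s: ½(12 + -2)(4) = 20 cm/s
4–6 s: ½(-2 + -12)(2) = -14 cm/s
6–7 s: ½(-12 + -7)(1) = -9.5 cm/s
7–13 s: ½(-7 + 4)(6) = -9 cm/s
Δv = -12.5 cm/s, so v(13) = 9 + (-12.5) = -3.5 cm/s.

-3.5 cm/s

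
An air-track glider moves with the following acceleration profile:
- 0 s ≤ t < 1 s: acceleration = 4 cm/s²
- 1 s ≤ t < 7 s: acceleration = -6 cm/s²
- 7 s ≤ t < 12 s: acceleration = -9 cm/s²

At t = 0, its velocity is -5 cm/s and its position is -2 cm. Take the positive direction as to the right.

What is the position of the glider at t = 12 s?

-416.5 cm

On each constant-a segment, Δv = aΔt and Δx = v₀Δt + ½aΔt²; chain segment to segment.
0–1 s: v starts -5 cm/s; Δx = -5·1 + ½·4·1² = -3 cm; v ends -1 cm/s.
1–7 s: v starts -1 cm/s; Δx = -1·6 + ½·-6·6² = -114 cm; v ends -37 cm/s.
7–12 s: v starts -37 cm/s; Δx = -37·5 + ½·-9·5² = -297.5 cm; v ends -82 cm/s.
x(12) = -2 + Σ Δx = -416.5 cm.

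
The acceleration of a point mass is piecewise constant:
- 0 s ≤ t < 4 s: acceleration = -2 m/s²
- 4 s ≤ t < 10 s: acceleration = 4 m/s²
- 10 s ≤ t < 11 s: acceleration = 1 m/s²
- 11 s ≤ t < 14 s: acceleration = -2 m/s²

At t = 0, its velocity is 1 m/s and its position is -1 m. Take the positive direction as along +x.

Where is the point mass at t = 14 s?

79.5 m

On each constant-a segment, Δv = aΔt and Δx = v₀Δt + ½aΔt²; chain segment to segment.
0–4 s: v starts 1 m/s; Δx = 1·4 + ½·-2·4² = -12 m; v ends -7 m/s.
4–10 s: v starts -7 m/s; Δx = -7·6 + ½·4·6² = 30 m; v ends 17 m/s.
10–11 s: v starts 17 m/s; Δx = 17·1 + ½·1·1² = 17.5 m; v ends 18 m/s.
11–14 s: v starts 18 m/s; Δx = 18·3 + ½·-2·3² = 45 m; v ends 12 m/s.
x(14) = -1 + Σ Δx = 79.5 m.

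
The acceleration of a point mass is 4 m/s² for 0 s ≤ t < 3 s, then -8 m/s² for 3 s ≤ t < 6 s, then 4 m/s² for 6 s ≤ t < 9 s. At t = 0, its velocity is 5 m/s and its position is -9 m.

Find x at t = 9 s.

On each constant-a segment, Δv = aΔt and Δx = v₀Δt + ½aΔt²; chain segment to segment.
0–3 s: v starts 5 m/s; Δx = 5·3 + ½·4·3² = 33 m; v ends 17 m/s.
3–6 s: v starts 17 m/s; Δx = 17·3 + ½·-8·3² = 15 m; v ends -7 m/s.
6–9 s: v starts -7 m/s; Δx = -7·3 + ½·4·3² = -3 m; v ends 5 m/s.
x(9) = -9 + Σ Δx = 36 m.

36 m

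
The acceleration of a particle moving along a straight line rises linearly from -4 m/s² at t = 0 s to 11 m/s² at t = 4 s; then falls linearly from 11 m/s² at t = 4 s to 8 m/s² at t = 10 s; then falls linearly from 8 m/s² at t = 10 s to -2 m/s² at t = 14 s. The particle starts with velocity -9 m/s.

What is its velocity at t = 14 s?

74 m/s

Δv equals the area under the a-t graph; then v = v₀ + Δv.
0–4 s: ½(-4 + 11)(4) = 14 m/s
4–10 s: ½(11 + 8)(6) = 57 m/s
10–14 s: ½(8 + -2)(4) = 12 m/s
Δv = 83 m/s, so v(14) = -9 + (83) = 74 m/s.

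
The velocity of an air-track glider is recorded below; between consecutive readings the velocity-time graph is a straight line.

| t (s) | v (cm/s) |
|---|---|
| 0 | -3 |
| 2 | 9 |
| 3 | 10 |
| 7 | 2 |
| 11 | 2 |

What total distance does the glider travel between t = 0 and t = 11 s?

49 cm

Distance (not displacement) is the total path length: add the absolute areas under v-t.
0–2 s: v = 0 at t = 0.5 s; triangle areas 0.75 + 6.75 = 7.5 cm
2–3 s: |½(9 + 10)(1)| = 9.5 cm
3–7 s: |½(10 + 2)(4)| = 24 cm
7–11 s: |2| × 4 = 8 cm
Total distance = 49 cm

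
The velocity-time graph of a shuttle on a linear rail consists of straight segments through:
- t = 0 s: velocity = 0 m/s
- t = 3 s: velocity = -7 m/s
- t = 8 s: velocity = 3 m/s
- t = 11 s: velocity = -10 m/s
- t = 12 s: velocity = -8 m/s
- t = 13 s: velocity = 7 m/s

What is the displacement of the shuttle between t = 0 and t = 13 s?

-40.5 m

Displacement is the signed area under the v-t curve.
0–3 s: ½(0 + -7)(3) = -10.5 m
3–8 s: ½(-7 + 3)(5) = -10 m
8–11 s: ½(3 + -10)(3) = -10.5 m
11–12 s: ½(-10 + -8)(1) = -9 m
12–13 s: ½(-8 + 7)(1) = -0.5 m
Net displacement = -40.5 m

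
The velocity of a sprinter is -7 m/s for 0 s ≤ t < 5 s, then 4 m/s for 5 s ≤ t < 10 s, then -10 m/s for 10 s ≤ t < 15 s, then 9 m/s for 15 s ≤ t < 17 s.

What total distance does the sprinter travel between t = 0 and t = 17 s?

123 m

Distance (not displacement) is the total path length: add the absolute areas under v-t.
0–5 s: |-7| × 5 = 35 m
5–10 s: |4| × 5 = 20 m
10–15 s: |-10| × 5 = 50 m
15–17 s: |9| × 2 = 18 m
Total distance = 123 m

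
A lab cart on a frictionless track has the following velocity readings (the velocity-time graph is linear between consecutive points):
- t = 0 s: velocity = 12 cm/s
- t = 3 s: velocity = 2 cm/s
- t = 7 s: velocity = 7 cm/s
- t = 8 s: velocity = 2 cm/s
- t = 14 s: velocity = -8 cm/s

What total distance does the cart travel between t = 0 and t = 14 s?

63.9 cm

Distance (not displacement) is the total path length: add the absolute areas under v-t.
0–3 s: |½(12 + 2)(3)| = 21 cm
3–7 s: |½(2 + 7)(4)| = 18 cm
7–8 s: |½(7 + 2)(1)| = 4.5 cm
8–14 s: v = 0 at t = 9.2 s; triangle areas 1.2 + 19.2 = 20.4 cm
Total distance = 63.9 cm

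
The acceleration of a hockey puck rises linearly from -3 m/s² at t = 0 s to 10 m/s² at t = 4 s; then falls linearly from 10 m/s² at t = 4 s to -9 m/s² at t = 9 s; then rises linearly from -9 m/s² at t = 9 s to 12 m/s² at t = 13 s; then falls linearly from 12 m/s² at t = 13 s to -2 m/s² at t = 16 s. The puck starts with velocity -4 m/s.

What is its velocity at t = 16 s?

33.5 m/s

Δv equals the area under the a-t graph; then v = v₀ + Δv.
0–4 s: ½(-3 + 10)(4) = 14 m/s
4–9 s: ½(10 + -9)(5) = 2.5 m/s
9–13 s: ½(-9 + 12)(4) = 6 m/s
13–16 s: ½(12 + -2)(3) = 15 m/s
Δv = 37.5 m/s, so v(16) = -4 + (37.5) = 33.5 m/s.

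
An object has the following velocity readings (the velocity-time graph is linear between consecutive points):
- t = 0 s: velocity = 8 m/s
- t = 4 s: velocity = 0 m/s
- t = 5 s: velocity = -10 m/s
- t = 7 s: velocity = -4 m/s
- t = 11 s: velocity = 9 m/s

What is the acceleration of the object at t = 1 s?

-2 m/s²

Acceleration is the slope of the v-t graph on 0–4 s: (0 − 8)/(4 − 0) = -2 m/s².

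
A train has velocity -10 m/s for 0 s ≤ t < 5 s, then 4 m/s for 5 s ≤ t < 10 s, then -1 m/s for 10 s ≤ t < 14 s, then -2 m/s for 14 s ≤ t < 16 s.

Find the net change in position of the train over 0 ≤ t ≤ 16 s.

-38 m

Displacement is the signed area under the v-t curve.
0–5 s: -10 × 5 = -50 m
5–10 s: 4 × 5 = 20 m
10–14 s: -1 × 4 = -4 m
14–16 s: -2 × 2 = -4 m
Net displacement = -38 m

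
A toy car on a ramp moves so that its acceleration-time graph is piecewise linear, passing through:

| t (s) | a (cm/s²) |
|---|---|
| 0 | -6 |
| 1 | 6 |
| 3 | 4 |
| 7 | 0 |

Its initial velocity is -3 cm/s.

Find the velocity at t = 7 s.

Δv equals the area under the a-t graph; then v = v₀ + Δv.
0–1 s: ½(-6 + 6)(1) = 0 cm/s
1–3 s: ½(6 + 4)(2) = 10 cm/s
3–7 s: ½(4 + 0)(4) = 8 cm/s
Δv = 18 cm/s, so v(7) = -3 + (18) = 15 cm/s.

15 cm/s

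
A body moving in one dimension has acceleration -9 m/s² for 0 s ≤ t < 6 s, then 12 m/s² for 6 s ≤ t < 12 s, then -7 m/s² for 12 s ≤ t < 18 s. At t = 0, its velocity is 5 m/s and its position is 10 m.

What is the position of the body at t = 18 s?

On each constant-a segment, Δv = aΔt and Δx = v₀Δt + ½aΔt²; chain segment to segment.
0–6 s: v starts 5 m/s; Δx = 5·6 + ½·-9·6² = -132 m; v ends -49 m/s.
6–12 s: v starts -49 m/s; Δx = -49·6 + ½·12·6² = -78 m; v ends 23 m/s.
12–18 s: v starts 23 m/s; Δx = 23·6 + ½·-7·6² = 12 m; v ends -19 m/s.
x(18) = 10 + Σ Δx = -188 m.

-188 m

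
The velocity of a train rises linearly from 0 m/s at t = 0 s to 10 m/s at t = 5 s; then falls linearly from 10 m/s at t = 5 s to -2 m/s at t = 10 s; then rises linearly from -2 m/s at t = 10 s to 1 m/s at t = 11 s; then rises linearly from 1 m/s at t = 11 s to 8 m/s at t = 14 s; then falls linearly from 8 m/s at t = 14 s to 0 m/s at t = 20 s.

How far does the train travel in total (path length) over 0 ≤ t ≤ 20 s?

Distance (not displacement) is the total path length: add the absolute areas under v-t.
0–5 s: |½(0 + 10)(5)| = 25 m
5–10 s: v = 0 at t = 55/6 s; triangle areas 125/6 + 5/6 = 65/3 m
10–11 s: v = 0 at t = 32/3 s; triangle areas 2/3 + 1/6 = 5/6 m
11–14 s: |½(1 + 8)(3)| = 13.5 m
14–20 s: |½(8 + 0)(6)| = 24 m
Total distance = 85 m

85 m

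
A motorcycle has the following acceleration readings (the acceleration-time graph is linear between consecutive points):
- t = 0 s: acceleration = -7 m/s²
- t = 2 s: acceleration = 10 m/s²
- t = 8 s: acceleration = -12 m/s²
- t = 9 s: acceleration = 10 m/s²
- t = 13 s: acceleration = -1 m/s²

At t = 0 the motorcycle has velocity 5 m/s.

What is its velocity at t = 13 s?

19 m/s

Δv equals the area under the a-t graph; then v = v₀ + Δv.
0–2 s: ½(-7 + 10)(2) = 3 m/s
2–8 s: ½(10 + -12)(6) = -6 m/s
8–9 s: ½(-12 + 10)(1) = -1 m/s
9–13 s: ½(10 + -1)(4) = 18 m/s
Δv = 14 m/s, so v(13) = 5 + (14) = 19 m/s.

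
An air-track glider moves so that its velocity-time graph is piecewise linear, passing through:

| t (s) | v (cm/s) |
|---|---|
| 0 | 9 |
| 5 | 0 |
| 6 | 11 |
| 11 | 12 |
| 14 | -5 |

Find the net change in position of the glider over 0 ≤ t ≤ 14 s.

Displacement is the signed area under the v-t curve.
0–5 s: ½(9 + 0)(5) = 22.5 cm
5–6 s: ½(0 + 11)(1) = 5.5 cm
6–11 s: ½(11 + 12)(5) = 57.5 cm
11–14 s: ½(12 + -5)(3) = 10.5 cm
Net displacement = 96 cm

96 cm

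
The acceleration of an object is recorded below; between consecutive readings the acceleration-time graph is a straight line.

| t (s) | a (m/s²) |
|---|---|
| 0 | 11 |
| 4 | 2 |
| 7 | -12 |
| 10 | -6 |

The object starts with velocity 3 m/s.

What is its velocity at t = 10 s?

-13 m/s

Δv equals the area under the a-t graph; then v = v₀ + Δv.
0–4 s: ½(11 + 2)(4) = 26 m/s
4–7 s: ½(2 + -12)(3) = -15 m/s
7–10 s: ½(-12 + -6)(3) = -27 m/s
Δv = -16 m/s, so v(10) = 3 + (-16) = -13 m/s.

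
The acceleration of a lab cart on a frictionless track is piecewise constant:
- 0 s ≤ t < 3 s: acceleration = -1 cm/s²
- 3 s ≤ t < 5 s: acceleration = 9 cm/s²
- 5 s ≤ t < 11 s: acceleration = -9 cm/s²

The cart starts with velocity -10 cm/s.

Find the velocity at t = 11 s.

-49 cm/s

Δv equals the area under the a-t graph; then v = v₀ + Δv.
0–3 s: -1 × 3 = -3 cm/s
3–5 s: 9 × 2 = 18 cm/s
5–11 s: -9 × 6 = -54 cm/s
Δv = -39 cm/s, so v(11) = -10 + (-39) = -49 cm/s.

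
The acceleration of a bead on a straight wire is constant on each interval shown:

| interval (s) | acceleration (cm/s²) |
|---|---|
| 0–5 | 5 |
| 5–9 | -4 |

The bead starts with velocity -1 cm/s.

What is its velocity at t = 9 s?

8 cm/s

Δv equals the area under the a-t graph; then v = v₀ + Δv.
0–5 s: 5 × 5 = 25 cm/s
5–9 s: -4 × 4 = -16 cm/s
Δv = 9 cm/s, so v(9) = -1 + (9) = 8 cm/s.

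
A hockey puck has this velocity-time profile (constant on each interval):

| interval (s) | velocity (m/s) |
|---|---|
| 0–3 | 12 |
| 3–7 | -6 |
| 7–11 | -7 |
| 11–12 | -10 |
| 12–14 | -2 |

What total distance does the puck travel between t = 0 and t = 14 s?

Total distance travelled is ∫|v| dt — sum the magnitudes of each area piece.
0–3 s: |12| × 3 = 36 m
3–7 s: |-6| × 4 = 24 m
7–11 s: |-7| × 4 = 28 m
11–12 s: |-10| × 1 = 10 m
12–14 s: |-2| × 2 = 4 m
Total distance = 102 m

102 m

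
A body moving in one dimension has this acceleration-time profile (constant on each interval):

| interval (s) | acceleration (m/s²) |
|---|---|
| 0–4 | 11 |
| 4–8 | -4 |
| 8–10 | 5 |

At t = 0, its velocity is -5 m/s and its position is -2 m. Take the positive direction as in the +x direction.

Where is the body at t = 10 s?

On each constant-a segment, Δv = aΔt and Δx = v₀Δt + ½aΔt²; chain segment to segment.
0–4 s: v starts -5 m/s; Δx = -5·4 + ½·11·4² = 68 m; v ends 39 m/s.
4–8 s: v starts 39 m/s; Δx = 39·4 + ½·-4·4² = 124 m; v ends 23 m/s.
8–10 s: v starts 23 m/s; Δx = 23·2 + ½·5·2² = 56 m; v ends 33 m/s.
x(10) = -2 + Σ Δx = 246 m.

246 m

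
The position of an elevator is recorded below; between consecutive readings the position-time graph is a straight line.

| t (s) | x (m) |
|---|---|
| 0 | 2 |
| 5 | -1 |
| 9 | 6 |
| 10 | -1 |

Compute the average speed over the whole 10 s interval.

Average speed = (total path length)/(elapsed time); on a piecewise-linear x-t graph the path length is Σ|Δx|.
0–5 s: |Δx| = |-1 − 2| = 3 m
5–9 s: |Δx| = |6 − -1| = 7 m
9–10 s: |Δx| = |-1 − 6| = 7 m
Total path = 17 m; average speed = 17/10 = 1.7 m/s.

1.7 m/s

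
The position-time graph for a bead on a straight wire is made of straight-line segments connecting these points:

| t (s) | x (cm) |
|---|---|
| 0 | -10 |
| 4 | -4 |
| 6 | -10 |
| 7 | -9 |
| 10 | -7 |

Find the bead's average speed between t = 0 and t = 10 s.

Average speed = (total path length)/(elapsed time); on a piecewise-linear x-t graph the path length is Σ|Δx|.
0–4 s: |Δx| = |-4 − -10| = 6 cm
4–6 s: |Δx| = |-10 − -4| = 6 cm
6–7 s: |Δx| = |-9 − -10| = 1 cm
7–10 s: |Δx| = |-7 − -9| = 2 cm
Total path = 15 cm; average speed = 15/10 = 1.5 cm/s.

1.5 cm/s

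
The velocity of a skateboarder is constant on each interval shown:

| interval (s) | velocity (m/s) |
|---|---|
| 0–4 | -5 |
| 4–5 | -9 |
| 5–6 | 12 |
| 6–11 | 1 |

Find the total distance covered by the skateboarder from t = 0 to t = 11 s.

Total distance travelled is ∫|v| dt — sum the magnitudes of each area piece.
0–4 s: |-5| × 4 = 20 m
4–5 s: |-9| × 1 = 9 m
5–6 s: |12| × 1 = 12 m
6–11 s: |1| × 5 = 5 m
Total distance = 46 m

46 m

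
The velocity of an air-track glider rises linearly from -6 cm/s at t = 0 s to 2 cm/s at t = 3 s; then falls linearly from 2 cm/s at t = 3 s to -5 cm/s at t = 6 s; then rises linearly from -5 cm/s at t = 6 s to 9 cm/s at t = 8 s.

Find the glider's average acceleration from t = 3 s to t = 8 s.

1.4 cm/s²

Average acceleration = Δv/Δt = (9 − 2)/(8 − 3) = 1.4 cm/s².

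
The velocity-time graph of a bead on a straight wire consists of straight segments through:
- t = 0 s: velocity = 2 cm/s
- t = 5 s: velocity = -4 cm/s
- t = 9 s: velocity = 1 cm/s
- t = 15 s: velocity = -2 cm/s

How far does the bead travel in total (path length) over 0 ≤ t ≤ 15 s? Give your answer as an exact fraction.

302/15 cm

Distance (not displacement) is the total path length: add the absolute areas under v-t.
0–5 s: v = 0 at t = 5/3 s; triangle areas 5/3 + 20/3 = 25/3 cm
5–9 s: v = 0 at t = 8.2 s; triangle areas 6.4 + 0.4 = 6.8 cm
9–15 s: v = 0 at t = 11 s; triangle areas 1 + 4 = 5 cm
Total distance = 302/15 cm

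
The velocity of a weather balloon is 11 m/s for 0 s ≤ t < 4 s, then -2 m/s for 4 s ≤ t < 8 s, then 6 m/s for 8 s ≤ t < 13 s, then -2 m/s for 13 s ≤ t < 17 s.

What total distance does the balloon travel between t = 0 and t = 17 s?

Total distance travelled is ∫|v| dt — sum the magnitudes of each area piece.
0–4 s: |11| × 4 = 44 m
4–8 s: |-2| × 4 = 8 m
8–13 s: |6| × 5 = 30 m
13–17 s: |-2| × 4 = 8 m
Total distance = 90 m

90 m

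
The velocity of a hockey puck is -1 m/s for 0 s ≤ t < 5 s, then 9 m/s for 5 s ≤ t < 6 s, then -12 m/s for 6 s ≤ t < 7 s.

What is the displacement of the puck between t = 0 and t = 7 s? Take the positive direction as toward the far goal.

-8 m

Net displacement equals the area under the velocity-time graph (areas below the axis count negative).
0–5 s: -1 × 5 = -5 m
5–6 s: 9 × 1 = 9 m
6–7 s: -12 × 1 = -12 m
Net displacement = -8 m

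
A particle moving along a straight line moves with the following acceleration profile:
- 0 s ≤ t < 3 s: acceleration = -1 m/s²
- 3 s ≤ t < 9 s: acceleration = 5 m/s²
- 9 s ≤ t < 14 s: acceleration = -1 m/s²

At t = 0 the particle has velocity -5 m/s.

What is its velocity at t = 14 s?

Δv equals the area under the a-t graph; then v = v₀ + Δv.
0–3 s: -1 × 3 = -3 m/s
3–9 s: 5 × 6 = 30 m/s
9–14 s: -1 × 5 = -5 m/s
Δv = 22 m/s, so v(14) = -5 + (22) = 17 m/s.

17 m/s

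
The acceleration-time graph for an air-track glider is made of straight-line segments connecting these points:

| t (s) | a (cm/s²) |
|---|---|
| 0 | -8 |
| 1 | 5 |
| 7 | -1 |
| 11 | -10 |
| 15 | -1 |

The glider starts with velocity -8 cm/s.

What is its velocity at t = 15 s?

-41.5 cm/s

Δv equals the area under the a-t graph; then v = v₀ + Δv.
0–1 s: ½(-8 + 5)(1) = -1.5 cm/s
1–7 s: ½(5 + -1)(6) = 12 cm/s
7–11 s: ½(-1 + -10)(4) = -22 cm/s
11–15 s: ½(-10 + -1)(4) = -22 cm/s
Δv = -33.5 cm/s, so v(15) = -8 + (-33.5) = -41.5 cm/s.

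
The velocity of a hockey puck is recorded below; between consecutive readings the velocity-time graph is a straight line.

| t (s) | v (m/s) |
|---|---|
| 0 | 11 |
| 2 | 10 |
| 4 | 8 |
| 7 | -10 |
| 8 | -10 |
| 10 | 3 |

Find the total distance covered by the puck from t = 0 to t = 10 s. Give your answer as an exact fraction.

Distance (not displacement) is the total path length: add the absolute areas under v-t.
0–2 s: |½(11 + 10)(2)| = 21 m
2–4 s: |½(10 + 8)(2)| = 18 m
4–7 s: v = 0 at t = 16/3 s; triangle areas 16/3 + 25/3 = 41/3 m
7–8 s: |-10| × 1 = 10 m
8–10 s: v = 0 at t = 124/13 s; triangle areas 100/13 + 9/13 = 109/13 m
Total distance = 2771/39 m

2771/39 m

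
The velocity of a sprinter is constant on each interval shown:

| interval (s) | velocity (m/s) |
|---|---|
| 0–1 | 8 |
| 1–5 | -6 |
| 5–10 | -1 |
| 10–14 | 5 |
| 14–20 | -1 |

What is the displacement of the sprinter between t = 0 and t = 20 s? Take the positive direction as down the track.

Net displacement equals the area under the velocity-time graph (areas below the axis count negative).
0–1 s: 8 × 1 = 8 m
1–5 s: -6 × 4 = -24 m
5–10 s: -1 × 5 = -5 m
10–14 s: 5 × 4 = 20 m
14–20 s: -1 × 6 = -6 m
Net displacement = -7 m

-7 m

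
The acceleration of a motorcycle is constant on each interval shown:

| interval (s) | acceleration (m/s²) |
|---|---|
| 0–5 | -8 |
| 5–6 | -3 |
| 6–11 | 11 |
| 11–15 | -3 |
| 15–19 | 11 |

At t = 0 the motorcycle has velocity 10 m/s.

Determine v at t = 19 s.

54 m/s

Δv equals the area under the a-t graph; then v = v₀ + Δv.
0–5 s: -8 × 5 = -40 m/s
5–6 s: -3 × 1 = -3 m/s
6–11 s: 11 × 5 = 55 m/s
11–15 s: -3 × 4 = -12 m/s
15–19 s: 11 × 4 = 44 m/s
Δv = 44 m/s, so v(19) = 10 + (44) = 54 m/s.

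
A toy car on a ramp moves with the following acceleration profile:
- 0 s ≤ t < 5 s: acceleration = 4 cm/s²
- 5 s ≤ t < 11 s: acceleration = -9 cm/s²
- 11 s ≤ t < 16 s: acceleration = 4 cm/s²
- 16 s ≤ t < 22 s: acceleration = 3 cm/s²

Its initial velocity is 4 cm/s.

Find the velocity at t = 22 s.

Δv equals the area under the a-t graph; then v = v₀ + Δv.
0–5 s: 4 × 5 = 20 cm/s
5–11 s: -9 × 6 = -54 cm/s
11–16 s: 4 × 5 = 20 cm/s
16–22 s: 3 × 6 = 18 cm/s
Δv = 4 cm/s, so v(22) = 4 + (4) = 8 cm/s.

8 cm/s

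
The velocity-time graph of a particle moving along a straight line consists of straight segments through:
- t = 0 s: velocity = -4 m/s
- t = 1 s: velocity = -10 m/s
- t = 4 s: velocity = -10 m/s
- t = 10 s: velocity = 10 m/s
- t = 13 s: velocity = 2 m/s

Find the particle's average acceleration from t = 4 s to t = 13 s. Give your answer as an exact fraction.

4/3 m/s²

Average acceleration = Δv/Δt = (2 − -10)/(13 − 4) = 4/3 m/s².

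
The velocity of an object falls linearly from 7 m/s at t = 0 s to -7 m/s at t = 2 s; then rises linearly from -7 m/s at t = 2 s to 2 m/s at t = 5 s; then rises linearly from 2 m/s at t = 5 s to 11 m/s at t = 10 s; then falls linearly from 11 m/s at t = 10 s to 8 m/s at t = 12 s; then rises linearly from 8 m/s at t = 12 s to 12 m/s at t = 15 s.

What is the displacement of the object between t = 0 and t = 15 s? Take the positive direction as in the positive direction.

Net displacement equals the area under the velocity-time graph (areas below the axis count negative).
0–2 s: ½(7 + -7)(2) = 0 m
2–5 s: ½(-7 + 2)(3) = -7.5 m
5–10 s: ½(2 + 11)(5) = 32.5 m
10–12 s: ½(11 + 8)(2) = 19 m
12–15 s: ½(8 + 12)(3) = 30 m
Net displacement = 74 m

74 m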